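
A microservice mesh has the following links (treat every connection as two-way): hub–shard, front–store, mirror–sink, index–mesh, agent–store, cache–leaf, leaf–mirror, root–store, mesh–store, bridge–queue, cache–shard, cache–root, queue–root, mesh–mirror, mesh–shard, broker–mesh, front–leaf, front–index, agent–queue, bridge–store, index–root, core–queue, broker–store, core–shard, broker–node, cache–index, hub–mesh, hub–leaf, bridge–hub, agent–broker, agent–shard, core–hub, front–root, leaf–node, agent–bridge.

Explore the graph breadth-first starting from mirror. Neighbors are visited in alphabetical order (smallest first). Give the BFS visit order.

mirror, leaf, mesh, sink, cache, front, hub, node, broker, index, shard, store, root, bridge, core, agent, queue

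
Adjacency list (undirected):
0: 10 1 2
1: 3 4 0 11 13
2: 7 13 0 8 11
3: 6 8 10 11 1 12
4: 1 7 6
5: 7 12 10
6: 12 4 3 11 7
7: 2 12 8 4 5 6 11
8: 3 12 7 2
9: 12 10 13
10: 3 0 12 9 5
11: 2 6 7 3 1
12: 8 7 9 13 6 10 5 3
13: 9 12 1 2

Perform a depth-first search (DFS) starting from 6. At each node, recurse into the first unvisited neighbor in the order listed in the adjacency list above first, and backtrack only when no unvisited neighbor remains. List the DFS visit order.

Visit 6
6 → 12
12 → 8
8 → 3
3 → 10
10 → 0
0 → 1
1 → 4
4 → 7
7 → 2
2 → 13
13 → 9
2 → 11
7 → 5

6, 12, 8, 3, 10, 0, 1, 4, 7, 2, 13, 9, 11, 5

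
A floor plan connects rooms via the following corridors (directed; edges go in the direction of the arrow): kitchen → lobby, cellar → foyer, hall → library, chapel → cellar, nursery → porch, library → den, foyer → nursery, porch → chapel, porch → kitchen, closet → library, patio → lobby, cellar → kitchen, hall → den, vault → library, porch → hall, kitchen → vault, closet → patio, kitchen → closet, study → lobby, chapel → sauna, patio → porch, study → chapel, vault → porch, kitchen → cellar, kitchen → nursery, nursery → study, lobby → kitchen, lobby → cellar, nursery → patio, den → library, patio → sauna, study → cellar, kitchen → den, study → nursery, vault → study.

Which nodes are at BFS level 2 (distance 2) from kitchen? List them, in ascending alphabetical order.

foyer, library, patio, porch, study

Level 0: kitchen
Level 1: cellar, closet, den, lobby, nursery, vault
Level 2: foyer, library, patio, porch, study
Level 3: chapel, hall, sauna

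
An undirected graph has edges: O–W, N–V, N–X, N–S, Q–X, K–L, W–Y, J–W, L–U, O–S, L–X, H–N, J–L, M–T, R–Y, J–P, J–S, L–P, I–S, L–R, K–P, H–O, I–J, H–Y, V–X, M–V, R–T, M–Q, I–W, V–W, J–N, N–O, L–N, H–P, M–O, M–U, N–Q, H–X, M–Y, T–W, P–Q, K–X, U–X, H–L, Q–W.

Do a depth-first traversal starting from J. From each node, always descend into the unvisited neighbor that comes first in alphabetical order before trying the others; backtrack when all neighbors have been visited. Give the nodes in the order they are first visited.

Visit J
J → I
I → S
S → N
N → H
H → L
L → K
K → P
P → Q
Q → M
M → O
O → W
W → T
T → R
R → Y
W → V
V → X
X → U

J -> I -> S -> N -> H -> L -> K -> P -> Q -> M -> O -> W -> T -> R -> Y -> V -> X -> U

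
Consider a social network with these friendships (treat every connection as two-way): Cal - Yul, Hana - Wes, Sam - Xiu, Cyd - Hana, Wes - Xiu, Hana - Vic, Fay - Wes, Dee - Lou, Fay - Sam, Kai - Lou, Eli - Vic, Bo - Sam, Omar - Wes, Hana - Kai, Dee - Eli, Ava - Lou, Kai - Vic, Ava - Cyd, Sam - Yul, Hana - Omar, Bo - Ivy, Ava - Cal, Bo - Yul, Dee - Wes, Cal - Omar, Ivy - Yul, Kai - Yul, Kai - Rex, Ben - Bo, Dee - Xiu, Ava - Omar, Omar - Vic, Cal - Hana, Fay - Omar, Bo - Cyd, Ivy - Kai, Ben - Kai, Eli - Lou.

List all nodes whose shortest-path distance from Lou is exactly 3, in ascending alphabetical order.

Bo, Fay, Sam

Level 0: Lou
Level 1: Ava, Dee, Eli, Kai
Level 2: Ben, Cal, Cyd, Hana, Ivy, Omar, Rex, Vic, Wes, Xiu, Yul
Level 3: Bo, Fay, Sam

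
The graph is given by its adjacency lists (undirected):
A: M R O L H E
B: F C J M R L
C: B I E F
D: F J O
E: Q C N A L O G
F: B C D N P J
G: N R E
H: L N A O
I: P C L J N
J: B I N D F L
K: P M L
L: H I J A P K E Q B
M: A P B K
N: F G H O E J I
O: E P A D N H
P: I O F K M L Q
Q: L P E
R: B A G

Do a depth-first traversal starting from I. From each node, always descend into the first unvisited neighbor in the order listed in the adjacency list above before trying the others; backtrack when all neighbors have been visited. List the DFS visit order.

I, P, O, E, Q, L, H, N, F, B, C, J, D, M, A, R, G, K

Visit I
I → P
P → O
O → E
E → Q
Q → L
L → H
H → N
N → F
F → B
B → C
B → J
J → D
B → M
M → A
A → R
R → G
M → K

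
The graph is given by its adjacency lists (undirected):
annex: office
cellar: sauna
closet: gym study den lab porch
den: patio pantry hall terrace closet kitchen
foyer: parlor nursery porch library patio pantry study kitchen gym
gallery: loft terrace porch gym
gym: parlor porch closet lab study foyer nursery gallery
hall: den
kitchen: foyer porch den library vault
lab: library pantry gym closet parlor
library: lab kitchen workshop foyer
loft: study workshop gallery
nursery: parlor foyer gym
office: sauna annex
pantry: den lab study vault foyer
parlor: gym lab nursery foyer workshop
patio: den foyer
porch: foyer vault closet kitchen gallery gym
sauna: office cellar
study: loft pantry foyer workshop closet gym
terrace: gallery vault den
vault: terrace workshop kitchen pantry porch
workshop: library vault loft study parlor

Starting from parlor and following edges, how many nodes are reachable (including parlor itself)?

19

BFS from parlor visits: parlor, gym, lab, nursery, foyer, workshop, porch, closet, study, gallery, library, pantry, patio, kitchen, vault, loft, den, terrace, hall
Reachable nodes: 19 of 23 total.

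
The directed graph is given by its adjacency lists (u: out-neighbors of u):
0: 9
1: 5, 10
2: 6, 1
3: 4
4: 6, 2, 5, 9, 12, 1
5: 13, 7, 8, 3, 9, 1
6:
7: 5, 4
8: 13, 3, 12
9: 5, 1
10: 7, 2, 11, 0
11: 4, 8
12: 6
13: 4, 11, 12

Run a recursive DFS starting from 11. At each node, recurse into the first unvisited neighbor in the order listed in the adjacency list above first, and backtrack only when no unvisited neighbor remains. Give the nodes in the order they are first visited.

Visit 11
11 → 4
4 → 6
4 → 2
2 → 1
1 → 5
5 → 13
13 → 12
5 → 7
5 → 8
8 → 3
5 → 9
1 → 10
10 → 0

11, 4, 6, 2, 1, 5, 13, 12, 7, 8, 3, 9, 10, 0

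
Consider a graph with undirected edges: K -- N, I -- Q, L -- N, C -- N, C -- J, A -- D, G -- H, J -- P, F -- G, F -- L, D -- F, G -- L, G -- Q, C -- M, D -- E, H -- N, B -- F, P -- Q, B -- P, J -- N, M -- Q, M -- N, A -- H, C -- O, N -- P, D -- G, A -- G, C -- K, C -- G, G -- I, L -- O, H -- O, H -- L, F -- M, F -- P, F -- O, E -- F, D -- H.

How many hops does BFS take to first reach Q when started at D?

2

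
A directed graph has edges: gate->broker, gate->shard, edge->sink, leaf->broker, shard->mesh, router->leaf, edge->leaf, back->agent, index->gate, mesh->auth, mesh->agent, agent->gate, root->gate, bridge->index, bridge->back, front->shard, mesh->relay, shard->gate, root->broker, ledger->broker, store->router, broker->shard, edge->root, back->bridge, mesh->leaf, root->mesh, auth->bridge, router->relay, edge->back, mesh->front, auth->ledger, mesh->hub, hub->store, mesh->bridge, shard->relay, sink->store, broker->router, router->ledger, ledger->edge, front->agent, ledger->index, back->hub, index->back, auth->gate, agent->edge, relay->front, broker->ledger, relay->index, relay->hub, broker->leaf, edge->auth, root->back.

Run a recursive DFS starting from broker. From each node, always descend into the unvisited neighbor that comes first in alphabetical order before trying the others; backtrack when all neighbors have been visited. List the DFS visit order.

broker, leaf, ledger, edge, auth, bridge, back, agent, gate, shard, mesh, front, hub, store, router, relay, index, root, sink

Visit broker
broker → leaf
broker → ledger
ledger → edge
edge → auth
auth → bridge
bridge → back
back → agent
agent → gate
gate → shard
shard → mesh
mesh → front
mesh → hub
hub → store
store → router
router → relay
relay → index
edge → root
edge → sink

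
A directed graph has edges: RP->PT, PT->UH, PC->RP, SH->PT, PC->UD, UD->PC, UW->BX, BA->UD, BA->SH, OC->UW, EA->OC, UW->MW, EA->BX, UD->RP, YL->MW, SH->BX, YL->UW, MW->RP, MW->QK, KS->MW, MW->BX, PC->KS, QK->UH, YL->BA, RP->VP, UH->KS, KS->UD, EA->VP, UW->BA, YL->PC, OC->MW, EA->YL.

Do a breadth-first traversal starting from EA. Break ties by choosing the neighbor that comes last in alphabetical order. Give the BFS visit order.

Visit EA; enqueue YL, VP, OC, BX → queue [YL, VP, OC, BX]
Visit YL; enqueue UW, PC, MW, BA → queue [VP, OC, BX, UW, PC, MW, BA]
Visit VP → queue [OC, BX, UW, PC, MW, BA]
Visit OC → queue [BX, UW, PC, MW, BA]
Visit BX → queue [UW, PC, MW, BA]
Visit UW → queue [PC, MW, BA]
Visit PC; enqueue UD, RP, KS → queue [MW, BA, UD, RP, KS]
Visit MW; enqueue QK → queue [BA, UD, RP, KS, QK]
Visit BA; enqueue SH → queue [UD, RP, KS, QK, SH]
Visit UD → queue [RP, KS, QK, SH]
Visit RP; enqueue PT → queue [KS, QK, SH, PT]
Visit KS → queue [QK, SH, PT]
Visit QK; enqueue UH → queue [SH, PT, UH]
Visit SH → queue [PT, UH]
Visit PT → queue [UH]
Visit UH → queue []

EA YL VP OC BX UW PC MW BA UD RP KS QK SH PT UH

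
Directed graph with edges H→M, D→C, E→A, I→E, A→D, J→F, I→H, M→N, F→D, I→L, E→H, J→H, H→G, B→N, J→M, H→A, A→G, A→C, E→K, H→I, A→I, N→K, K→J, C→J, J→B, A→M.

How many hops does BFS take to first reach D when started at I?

3

Level 0: I
Level 1: E, H, L
Level 2: A, G, K, M
Level 3: C, D, J, N
Level 4: B, F
D first appears at level 3.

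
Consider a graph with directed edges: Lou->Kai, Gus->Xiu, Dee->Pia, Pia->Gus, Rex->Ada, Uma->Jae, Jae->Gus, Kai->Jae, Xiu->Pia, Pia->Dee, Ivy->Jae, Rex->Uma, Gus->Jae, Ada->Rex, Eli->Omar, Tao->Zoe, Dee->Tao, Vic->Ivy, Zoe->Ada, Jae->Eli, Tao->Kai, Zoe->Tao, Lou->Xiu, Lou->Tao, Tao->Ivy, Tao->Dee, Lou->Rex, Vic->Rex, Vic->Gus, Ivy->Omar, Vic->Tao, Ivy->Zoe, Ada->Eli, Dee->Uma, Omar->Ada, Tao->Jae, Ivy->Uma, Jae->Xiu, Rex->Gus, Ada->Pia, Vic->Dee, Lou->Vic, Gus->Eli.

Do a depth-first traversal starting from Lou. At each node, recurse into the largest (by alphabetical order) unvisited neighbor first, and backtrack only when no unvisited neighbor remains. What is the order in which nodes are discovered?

Lou, Xiu, Pia, Gus, Jae, Eli, Omar, Ada, Rex, Uma, Dee, Tao, Zoe, Kai, Ivy, Vic

Visit Lou
Lou → Xiu
Xiu → Pia
Pia → Gus
Gus → Jae
Jae → Eli
Eli → Omar
Omar → Ada
Ada → Rex
Rex → Uma
Pia → Dee
Dee → Tao
Tao → Zoe
Tao → Kai
Tao → Ivy
Lou → Vic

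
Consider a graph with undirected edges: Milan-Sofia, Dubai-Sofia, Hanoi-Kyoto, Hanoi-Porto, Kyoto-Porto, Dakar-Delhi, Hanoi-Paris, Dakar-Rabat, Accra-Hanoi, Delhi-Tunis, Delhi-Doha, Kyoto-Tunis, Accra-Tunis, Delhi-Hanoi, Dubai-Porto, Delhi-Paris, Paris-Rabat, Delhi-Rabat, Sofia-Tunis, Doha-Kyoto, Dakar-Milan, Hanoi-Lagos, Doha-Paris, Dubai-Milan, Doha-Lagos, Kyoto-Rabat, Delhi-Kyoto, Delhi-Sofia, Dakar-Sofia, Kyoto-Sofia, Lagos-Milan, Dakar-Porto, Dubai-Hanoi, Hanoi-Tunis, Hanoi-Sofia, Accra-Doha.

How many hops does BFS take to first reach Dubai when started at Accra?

2

Level 0: Accra
Level 1: Doha, Hanoi, Tunis
Level 2: Delhi, Dubai, Kyoto, Lagos, Paris, Porto, Sofia
Level 3: Dakar, Milan, Rabat
Dubai first appears at level 2.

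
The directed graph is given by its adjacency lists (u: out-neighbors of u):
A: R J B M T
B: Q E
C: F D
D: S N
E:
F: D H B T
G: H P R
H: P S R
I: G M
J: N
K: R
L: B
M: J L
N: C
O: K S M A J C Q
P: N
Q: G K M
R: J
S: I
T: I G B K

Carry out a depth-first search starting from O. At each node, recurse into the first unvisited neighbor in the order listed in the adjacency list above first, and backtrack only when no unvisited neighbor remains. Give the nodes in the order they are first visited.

Visit O
O → K
K → R
R → J
J → N
N → C
C → F
F → D
D → S
S → I
I → G
G → H
H → P
I → M
M → L
L → B
B → Q
B → E
F → T
O → A

O, K, R, J, N, C, F, D, S, I, G, H, P, M, L, B, Q, E, T, A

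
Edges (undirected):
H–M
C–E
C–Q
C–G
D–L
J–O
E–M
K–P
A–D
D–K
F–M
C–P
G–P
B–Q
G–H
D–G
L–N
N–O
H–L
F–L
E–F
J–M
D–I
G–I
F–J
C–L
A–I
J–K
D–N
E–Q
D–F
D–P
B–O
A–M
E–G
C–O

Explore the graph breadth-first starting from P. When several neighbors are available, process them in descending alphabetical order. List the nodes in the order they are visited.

P, K, G, D, C, J, I, H, E, N, L, F, A, Q, O, M, B

Visit P; enqueue K, G, D, C → queue [K, G, D, C]
Visit K; enqueue J → queue [G, D, C, J]
Visit G; enqueue I, H, E → queue [D, C, J, I, H, E]
Visit D; enqueue N, L, F, A → queue [C, J, I, H, E, N, L, F, A]
Visit C; enqueue Q, O → queue [J, I, H, E, N, L, F, A, Q, O]
Visit J; enqueue M → queue [I, H, E, N, L, F, A, Q, O, M]
Visit I → queue [H, E, N, L, F, A, Q, O, M]
Visit H → queue [E, N, L, F, A, Q, O, M]
Visit E → queue [N, L, F, A, Q, O, M]
Visit N → queue [L, F, A, Q, O, M]
Visit L → queue [F, A, Q, O, M]
Visit F → queue [A, Q, O, M]
Visit A → queue [Q, O, M]
Visit Q; enqueue B → queue [O, M, B]
Visit O → queue [M, B]
Visit M → queue [B]
Visit B → queue []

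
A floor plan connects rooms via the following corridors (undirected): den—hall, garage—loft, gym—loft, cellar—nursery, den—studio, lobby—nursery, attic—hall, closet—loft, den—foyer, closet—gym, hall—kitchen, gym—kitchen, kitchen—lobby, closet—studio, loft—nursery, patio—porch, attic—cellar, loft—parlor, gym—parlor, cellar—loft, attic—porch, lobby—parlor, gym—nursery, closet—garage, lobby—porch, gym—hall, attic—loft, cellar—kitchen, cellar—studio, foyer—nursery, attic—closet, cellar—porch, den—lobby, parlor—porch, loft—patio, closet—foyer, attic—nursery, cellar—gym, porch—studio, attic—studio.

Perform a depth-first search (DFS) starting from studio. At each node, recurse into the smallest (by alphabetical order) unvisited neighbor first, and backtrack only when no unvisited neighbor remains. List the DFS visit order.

studio attic cellar gym closet foyer den hall kitchen lobby nursery loft garage parlor porch patio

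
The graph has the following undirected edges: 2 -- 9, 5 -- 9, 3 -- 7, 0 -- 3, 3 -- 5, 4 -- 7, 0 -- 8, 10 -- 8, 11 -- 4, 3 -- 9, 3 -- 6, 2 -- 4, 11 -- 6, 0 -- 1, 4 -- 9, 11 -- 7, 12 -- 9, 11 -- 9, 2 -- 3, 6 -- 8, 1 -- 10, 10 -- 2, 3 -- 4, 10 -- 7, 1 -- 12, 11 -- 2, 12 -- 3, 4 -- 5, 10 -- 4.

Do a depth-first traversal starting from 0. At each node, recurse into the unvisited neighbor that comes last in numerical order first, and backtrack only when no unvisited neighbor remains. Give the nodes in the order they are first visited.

Visit 0
0 → 8
8 → 10
10 → 7
7 → 11
11 → 9
9 → 12
12 → 3
3 → 6
3 → 5
5 → 4
4 → 2
12 → 1

0 -> 8 -> 10 -> 7 -> 11 -> 9 -> 12 -> 3 -> 6 -> 5 -> 4 -> 2 -> 1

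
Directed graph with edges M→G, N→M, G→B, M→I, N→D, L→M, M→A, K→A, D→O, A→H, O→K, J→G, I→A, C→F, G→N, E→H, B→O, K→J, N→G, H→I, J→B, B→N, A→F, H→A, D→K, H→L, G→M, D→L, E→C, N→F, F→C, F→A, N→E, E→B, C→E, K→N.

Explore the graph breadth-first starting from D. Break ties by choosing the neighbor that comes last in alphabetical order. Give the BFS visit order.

Visit D; enqueue O, L, K → queue [O, L, K]
Visit O → queue [L, K]
Visit L; enqueue M → queue [K, M]
Visit K; enqueue N, J, A → queue [M, N, J, A]
Visit M; enqueue I, G → queue [N, J, A, I, G]
Visit N; enqueue F, E → queue [J, A, I, G, F, E]
Visit J; enqueue B → queue [A, I, G, F, E, B]
Visit A; enqueue H → queue [I, G, F, E, B, H]
Visit I → queue [G, F, E, B, H]
Visit G → queue [F, E, B, H]
Visit F; enqueue C → queue [E, B, H, C]
Visit E → queue [B, H, C]
Visit B → queue [H, C]
Visit H → queue [C]
Visit C → queue []

D, O, L, K, M, N, J, A, I, G, F, E, B, H, C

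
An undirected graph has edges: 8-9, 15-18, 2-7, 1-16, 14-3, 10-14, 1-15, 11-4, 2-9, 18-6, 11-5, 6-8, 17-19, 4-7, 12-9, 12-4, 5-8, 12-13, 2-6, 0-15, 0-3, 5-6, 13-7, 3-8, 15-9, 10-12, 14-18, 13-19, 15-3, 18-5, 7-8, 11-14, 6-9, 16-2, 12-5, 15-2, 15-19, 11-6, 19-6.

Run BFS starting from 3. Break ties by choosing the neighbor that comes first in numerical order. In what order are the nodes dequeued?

3 -> 0 -> 8 -> 14 -> 15 -> 5 -> 6 -> 7 -> 9 -> 10 -> 11 -> 18 -> 1 -> 2 -> 19 -> 12 -> 4 -> 13 -> 16 -> 17

Visit 3; enqueue 0, 8, 14, 15 → queue [0, 8, 14, 15]
Visit 0 → queue [8, 14, 15]
Visit 8; enqueue 5, 6, 7, 9 → queue [14, 15, 5, 6, 7, 9]
Visit 14; enqueue 10, 11, 18 → queue [15, 5, 6, 7, 9, 10, 11, 18]
Visit 15; enqueue 1, 2, 19 → queue [5, 6, 7, 9, 10, 11, 18, 1, 2, 19]
Visit 5; enqueue 12 → queue [6, 7, 9, 10, 11, 18, 1, 2, 19, 12]
Visit 6 → queue [7, 9, 10, 11, 18, 1, 2, 19, 12]
Visit 7; enqueue 4, 13 → queue [9, 10, 11, 18, 1, 2, 19, 12, 4, 13]
Visit 9 → queue [10, 11, 18, 1, 2, 19, 12, 4, 13]
Visit 10 → queue [11, 18, 1, 2, 19, 12, 4, 13]
Visit 11 → queue [18, 1, 2, 19, 12, 4, 13]
Visit 18 → queue [1, 2, 19, 12, 4, 13]
Visit 1; enqueue 16 → queue [2, 19, 12, 4, 13, 16]
Visit 2 → queue [19, 12, 4, 13, 16]
Visit 19; enqueue 17 → queue [12, 4, 13, 16, 17]
Visit 12 → queue [4, 13, 16, 17]
Visit 4 → queue [13, 16, 17]
Visit 13 → queue [16, 17]
Visit 16 → queue [17]
Visit 17 → queue []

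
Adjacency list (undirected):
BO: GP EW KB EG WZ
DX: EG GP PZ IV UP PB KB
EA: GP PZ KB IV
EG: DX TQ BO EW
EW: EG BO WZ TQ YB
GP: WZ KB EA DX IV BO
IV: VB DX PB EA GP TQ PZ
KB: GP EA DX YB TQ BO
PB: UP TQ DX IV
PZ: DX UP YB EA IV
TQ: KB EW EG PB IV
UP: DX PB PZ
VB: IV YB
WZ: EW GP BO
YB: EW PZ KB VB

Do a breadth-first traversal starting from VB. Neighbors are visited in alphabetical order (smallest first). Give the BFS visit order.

Visit VB; enqueue IV, YB → queue [IV, YB]
Visit IV; enqueue DX, EA, GP, PB, PZ, TQ → queue [YB, DX, EA, GP, PB, PZ, TQ]
Visit YB; enqueue EW, KB → queue [DX, EA, GP, PB, PZ, TQ, EW, KB]
Visit DX; enqueue EG, UP → queue [EA, GP, PB, PZ, TQ, EW, KB, EG, UP]
Visit EA → queue [GP, PB, PZ, TQ, EW, KB, EG, UP]
Visit GP; enqueue BO, WZ → queue [PB, PZ, TQ, EW, KB, EG, UP, BO, WZ]
Visit PB → queue [PZ, TQ, EW, KB, EG, UP, BO, WZ]
Visit PZ → queue [TQ, EW, KB, EG, UP, BO, WZ]
Visit TQ → queue [EW, KB, EG, UP, BO, WZ]
Visit EW → queue [KB, EG, UP, BO, WZ]
Visit KB → queue [EG, UP, BO, WZ]
Visit EG → queue [UP, BO, WZ]
Visit UP → queue [BO, WZ]
Visit BO → queue [WZ]
Visit WZ → queue []

VB -> IV -> YB -> DX -> EA -> GP -> PB -> PZ -> TQ -> EW -> KB -> EG -> UP -> BO -> WZ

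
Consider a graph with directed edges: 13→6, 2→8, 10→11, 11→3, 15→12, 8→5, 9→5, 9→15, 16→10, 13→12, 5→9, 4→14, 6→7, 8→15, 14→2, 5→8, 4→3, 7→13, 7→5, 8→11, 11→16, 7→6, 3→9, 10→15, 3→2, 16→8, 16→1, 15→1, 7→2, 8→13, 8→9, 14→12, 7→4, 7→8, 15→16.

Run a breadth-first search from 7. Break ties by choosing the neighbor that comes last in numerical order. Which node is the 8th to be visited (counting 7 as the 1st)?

12

Visit 7; enqueue 13, 8, 6, 5, 4, 2 → queue [13, 8, 6, 5, 4, 2]
Visit 13; enqueue 12 → queue [8, 6, 5, 4, 2, 12]
Visit 8; enqueue 15, 11, 9 → queue [6, 5, 4, 2, 12, 15, 11, 9]
Visit 6 → queue [5, 4, 2, 12, 15, 11, 9]
Visit 5 → queue [4, 2, 12, 15, 11, 9]
Visit 4; enqueue 14, 3 → queue [2, 12, 15, 11, 9, 14, 3]
Visit 2 → queue [12, 15, 11, 9, 14, 3]
Visit 12 → queue [15, 11, 9, 14, 3]
Visit 15; enqueue 16, 1 → queue [11, 9, 14, 3, 16, 1]
Visit 11 → queue [9, 14, 3, 16, 1]
Visit 9 → queue [14, 3, 16, 1]
Visit 14 → queue [3, 16, 1]
Visit 3 → queue [16, 1]
Visit 16; enqueue 10 → queue [1, 10]
Visit 1 → queue [10]
Visit 10 → queue []

Visit order: 7, 13, 8, 6, 5, 4, 2, 12, 15, 11, 9, 14, 3, 16, 1, 10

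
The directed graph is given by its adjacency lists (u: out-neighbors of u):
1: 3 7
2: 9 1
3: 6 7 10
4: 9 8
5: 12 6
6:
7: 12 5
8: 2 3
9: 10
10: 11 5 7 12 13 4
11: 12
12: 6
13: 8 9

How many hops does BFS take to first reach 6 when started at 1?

2

Level 0: 1
Level 1: 3, 7
Level 2: 5, 6, 10, 12
Level 3: 4, 11, 13
Level 4: 8, 9
Level 5: 2
6 first appears at level 2.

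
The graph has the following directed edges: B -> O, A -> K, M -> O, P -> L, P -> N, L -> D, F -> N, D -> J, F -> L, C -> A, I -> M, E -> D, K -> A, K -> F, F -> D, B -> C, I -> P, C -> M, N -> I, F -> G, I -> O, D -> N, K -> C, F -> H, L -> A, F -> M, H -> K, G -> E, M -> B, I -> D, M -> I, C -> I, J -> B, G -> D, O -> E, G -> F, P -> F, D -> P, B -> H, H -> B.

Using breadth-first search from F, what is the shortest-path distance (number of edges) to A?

2

Level 0: F
Level 1: D, G, H, L, M, N
Level 2: A, B, E, I, J, K, O, P
Level 3: C
A first appears at level 2.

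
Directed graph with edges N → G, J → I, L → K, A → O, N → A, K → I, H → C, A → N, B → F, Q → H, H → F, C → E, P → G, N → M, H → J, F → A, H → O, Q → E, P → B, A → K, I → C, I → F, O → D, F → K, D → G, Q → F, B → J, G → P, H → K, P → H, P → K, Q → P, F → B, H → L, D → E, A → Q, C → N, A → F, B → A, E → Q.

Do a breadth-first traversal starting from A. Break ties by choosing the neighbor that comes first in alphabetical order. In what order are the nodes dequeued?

A, F, K, N, O, Q, B, I, G, M, D, E, H, P, J, C, L

Visit A; enqueue F, K, N, O, Q → queue [F, K, N, O, Q]
Visit F; enqueue B → queue [K, N, O, Q, B]
Visit K; enqueue I → queue [N, O, Q, B, I]
Visit N; enqueue G, M → queue [O, Q, B, I, G, M]
Visit O; enqueue D → queue [Q, B, I, G, M, D]
Visit Q; enqueue E, H, P → queue [B, I, G, M, D, E, H, P]
Visit B; enqueue J → queue [I, G, M, D, E, H, P, J]
Visit I; enqueue C → queue [G, M, D, E, H, P, J, C]
Visit G → queue [M, D, E, H, P, J, C]
Visit M → queue [D, E, H, P, J, C]
Visit D → queue [E, H, P, J, C]
Visit E → queue [H, P, J, C]
Visit H; enqueue L → queue [P, J, C, L]
Visit P → queue [J, C, L]
Visit J → queue [C, L]
Visit C → queue [L]
Visit L → queue []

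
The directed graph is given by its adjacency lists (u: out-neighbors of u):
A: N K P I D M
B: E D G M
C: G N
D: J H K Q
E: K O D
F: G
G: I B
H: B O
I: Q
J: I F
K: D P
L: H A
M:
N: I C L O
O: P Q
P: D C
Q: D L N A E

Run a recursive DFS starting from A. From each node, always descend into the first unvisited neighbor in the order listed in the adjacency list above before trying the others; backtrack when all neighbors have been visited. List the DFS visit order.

A, N, I, Q, D, J, F, G, B, E, K, P, C, O, M, H, L

Visit A
A → N
N → I
I → Q
Q → D
D → J
J → F
F → G
G → B
B → E
E → K
K → P
P → C
E → O
B → M
D → H
Q → L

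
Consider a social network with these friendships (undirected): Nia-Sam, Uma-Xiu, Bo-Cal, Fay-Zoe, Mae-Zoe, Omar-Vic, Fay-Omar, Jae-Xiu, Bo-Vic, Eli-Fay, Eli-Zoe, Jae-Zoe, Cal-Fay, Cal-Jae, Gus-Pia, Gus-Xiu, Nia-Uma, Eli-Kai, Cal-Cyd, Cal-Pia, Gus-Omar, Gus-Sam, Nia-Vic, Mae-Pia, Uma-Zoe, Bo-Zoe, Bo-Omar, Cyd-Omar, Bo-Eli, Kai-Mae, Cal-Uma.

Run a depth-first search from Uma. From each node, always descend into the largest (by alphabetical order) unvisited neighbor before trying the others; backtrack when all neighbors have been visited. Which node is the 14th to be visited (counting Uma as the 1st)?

Bo

Visit Uma
Uma → Zoe
Zoe → Mae
Mae → Pia
Pia → Gus
Gus → Xiu
Xiu → Jae
Jae → Cal
Cal → Fay
Fay → Omar
Omar → Vic
Vic → Nia
Nia → Sam
Vic → Bo
Bo → Eli
Eli → Kai
Omar → Cyd

Visit order: Uma, Zoe, Mae, Pia, Gus, Xiu, Jae, Cal, Fay, Omar, Vic, Nia, Sam, Bo, Eli, Kai, Cyd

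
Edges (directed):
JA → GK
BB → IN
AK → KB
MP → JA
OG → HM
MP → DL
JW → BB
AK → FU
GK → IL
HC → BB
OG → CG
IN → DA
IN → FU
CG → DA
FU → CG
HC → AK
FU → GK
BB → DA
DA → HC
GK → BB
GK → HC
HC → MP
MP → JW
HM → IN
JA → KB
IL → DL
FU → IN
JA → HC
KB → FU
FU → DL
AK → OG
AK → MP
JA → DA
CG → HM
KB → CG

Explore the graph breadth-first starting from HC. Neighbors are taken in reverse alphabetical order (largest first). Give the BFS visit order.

HC, MP, BB, AK, JW, JA, DL, IN, DA, OG, KB, FU, GK, HM, CG, IL

Visit HC; enqueue MP, BB, AK → queue [MP, BB, AK]
Visit MP; enqueue JW, JA, DL → queue [BB, AK, JW, JA, DL]
Visit BB; enqueue IN, DA → queue [AK, JW, JA, DL, IN, DA]
Visit AK; enqueue OG, KB, FU → queue [JW, JA, DL, IN, DA, OG, KB, FU]
Visit JW → queue [JA, DL, IN, DA, OG, KB, FU]
Visit JA; enqueue GK → queue [DL, IN, DA, OG, KB, FU, GK]
Visit DL → queue [IN, DA, OG, KB, FU, GK]
Visit IN → queue [DA, OG, KB, FU, GK]
Visit DA → queue [OG, KB, FU, GK]
Visit OG; enqueue HM, CG → queue [KB, FU, GK, HM, CG]
Visit KB → queue [FU, GK, HM, CG]
Visit FU → queue [GK, HM, CG]
Visit GK; enqueue IL → queue [HM, CG, IL]
Visit HM → queue [CG, IL]
Visit CG → queue [IL]
Visit IL → queue []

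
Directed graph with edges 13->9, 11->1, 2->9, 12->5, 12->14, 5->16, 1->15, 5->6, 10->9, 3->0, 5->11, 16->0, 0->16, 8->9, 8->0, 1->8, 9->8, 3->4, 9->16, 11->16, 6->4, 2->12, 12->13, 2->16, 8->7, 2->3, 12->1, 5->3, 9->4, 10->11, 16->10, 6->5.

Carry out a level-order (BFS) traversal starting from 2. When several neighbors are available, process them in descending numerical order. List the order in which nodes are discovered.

Visit 2; enqueue 16, 12, 9, 3 → queue [16, 12, 9, 3]
Visit 16; enqueue 10, 0 → queue [12, 9, 3, 10, 0]
Visit 12; enqueue 14, 13, 5, 1 → queue [9, 3, 10, 0, 14, 13, 5, 1]
Visit 9; enqueue 8, 4 → queue [3, 10, 0, 14, 13, 5, 1, 8, 4]
Visit 3 → queue [10, 0, 14, 13, 5, 1, 8, 4]
Visit 10; enqueue 11 → queue [0, 14, 13, 5, 1, 8, 4, 11]
Visit 0 → queue [14, 13, 5, 1, 8, 4, 11]
Visit 14 → queue [13, 5, 1, 8, 4, 11]
Visit 13 → queue [5, 1, 8, 4, 11]
Visit 5; enqueue 6 → queue [1, 8, 4, 11, 6]
Visit 1; enqueue 15 → queue [8, 4, 11, 6, 15]
Visit 8; enqueue 7 → queue [4, 11, 6, 15, 7]
Visit 4 → queue [11, 6, 15, 7]
Visit 11 → queue [6, 15, 7]
Visit 6 → queue [15, 7]
Visit 15 → queue [7]
Visit 7 → queue []

2, 16, 12, 9, 3, 10, 0, 14, 13, 5, 1, 8, 4, 11, 6, 15, 7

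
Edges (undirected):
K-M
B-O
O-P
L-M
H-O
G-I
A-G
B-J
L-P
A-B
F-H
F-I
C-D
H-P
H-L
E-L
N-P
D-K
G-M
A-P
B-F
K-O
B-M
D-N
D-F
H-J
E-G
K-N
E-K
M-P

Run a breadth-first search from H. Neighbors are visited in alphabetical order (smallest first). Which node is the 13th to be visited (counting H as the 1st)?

Visit H; enqueue F, J, L, O, P → queue [F, J, L, O, P]
Visit F; enqueue B, D, I → queue [J, L, O, P, B, D, I]
Visit J → queue [L, O, P, B, D, I]
Visit L; enqueue E, M → queue [O, P, B, D, I, E, M]
Visit O; enqueue K → queue [P, B, D, I, E, M, K]
Visit P; enqueue A, N → queue [B, D, I, E, M, K, A, N]
Visit B → queue [D, I, E, M, K, A, N]
Visit D; enqueue C → queue [I, E, M, K, A, N, C]
Visit I; enqueue G → queue [E, M, K, A, N, C, G]
Visit E → queue [M, K, A, N, C, G]
Visit M → queue [K, A, N, C, G]
Visit K → queue [A, N, C, G]
Visit A → queue [N, C, G]
Visit N → queue [C, G]
Visit C → queue [G]
Visit G → queue []

Visit order: H, F, J, L, O, P, B, D, I, E, M, K, A, N, C, G

A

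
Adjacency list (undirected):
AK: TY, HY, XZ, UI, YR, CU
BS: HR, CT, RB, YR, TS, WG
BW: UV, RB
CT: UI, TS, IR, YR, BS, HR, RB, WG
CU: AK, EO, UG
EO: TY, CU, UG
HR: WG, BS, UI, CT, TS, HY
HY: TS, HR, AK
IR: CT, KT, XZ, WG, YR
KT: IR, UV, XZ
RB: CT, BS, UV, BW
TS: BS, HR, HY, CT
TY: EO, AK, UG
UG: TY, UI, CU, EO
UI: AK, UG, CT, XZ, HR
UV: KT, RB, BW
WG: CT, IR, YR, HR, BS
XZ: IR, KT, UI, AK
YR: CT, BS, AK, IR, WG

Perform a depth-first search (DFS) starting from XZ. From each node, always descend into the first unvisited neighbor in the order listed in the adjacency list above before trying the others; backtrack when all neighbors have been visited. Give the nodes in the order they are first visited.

Visit XZ
XZ → IR
IR → CT
CT → UI
UI → AK
AK → TY
TY → EO
EO → CU
CU → UG
AK → HY
HY → TS
TS → BS
BS → HR
HR → WG
WG → YR
BS → RB
RB → UV
UV → KT
UV → BW

XZ → IR → CT → UI → AK → TY → EO → CU → UG → HY → TS → BS → HR → WG → YR → RB → UV → KT → BW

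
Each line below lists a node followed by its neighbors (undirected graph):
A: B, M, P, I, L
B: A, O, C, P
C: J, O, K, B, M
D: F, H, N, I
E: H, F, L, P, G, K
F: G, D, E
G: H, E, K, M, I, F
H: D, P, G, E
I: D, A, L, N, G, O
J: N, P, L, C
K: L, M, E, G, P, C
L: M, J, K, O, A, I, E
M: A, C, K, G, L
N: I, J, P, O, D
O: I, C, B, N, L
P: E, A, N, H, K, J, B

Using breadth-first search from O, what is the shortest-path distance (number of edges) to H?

3

Level 0: O
Level 1: B, C, I, L, N
Level 2: A, D, E, G, J, K, M, P
Level 3: F, H
H first appears at level 3.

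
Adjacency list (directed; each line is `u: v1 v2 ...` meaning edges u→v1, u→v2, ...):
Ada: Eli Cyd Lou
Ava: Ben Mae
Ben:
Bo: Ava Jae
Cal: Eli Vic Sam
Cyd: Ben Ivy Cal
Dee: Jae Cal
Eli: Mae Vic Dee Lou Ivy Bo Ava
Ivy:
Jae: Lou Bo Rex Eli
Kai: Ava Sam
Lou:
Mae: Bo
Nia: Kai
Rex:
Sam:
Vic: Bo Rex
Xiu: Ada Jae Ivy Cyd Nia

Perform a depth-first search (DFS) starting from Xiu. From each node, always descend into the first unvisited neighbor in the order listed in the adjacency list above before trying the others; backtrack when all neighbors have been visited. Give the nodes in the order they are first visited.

Xiu -> Ada -> Eli -> Mae -> Bo -> Ava -> Ben -> Jae -> Lou -> Rex -> Vic -> Dee -> Cal -> Sam -> Ivy -> Cyd -> Nia -> Kai

Visit Xiu
Xiu → Ada
Ada → Eli
Eli → Mae
Mae → Bo
Bo → Ava
Ava → Ben
Bo → Jae
Jae → Lou
Jae → Rex
Eli → Vic
Eli → Dee
Dee → Cal
Cal → Sam
Eli → Ivy
Ada → Cyd
Xiu → Nia
Nia → Kai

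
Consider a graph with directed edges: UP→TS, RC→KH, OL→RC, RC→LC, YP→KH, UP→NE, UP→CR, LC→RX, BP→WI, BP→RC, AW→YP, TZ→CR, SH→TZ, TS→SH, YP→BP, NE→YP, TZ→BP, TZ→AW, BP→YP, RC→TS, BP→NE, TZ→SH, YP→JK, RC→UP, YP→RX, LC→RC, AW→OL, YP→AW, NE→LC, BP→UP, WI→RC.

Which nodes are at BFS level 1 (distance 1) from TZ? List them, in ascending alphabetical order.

Level 0: TZ
Level 1: AW, BP, CR, SH
Level 2: NE, OL, RC, UP, WI, YP
Level 3: JK, KH, LC, RX, TS

AW, BP, CR, SH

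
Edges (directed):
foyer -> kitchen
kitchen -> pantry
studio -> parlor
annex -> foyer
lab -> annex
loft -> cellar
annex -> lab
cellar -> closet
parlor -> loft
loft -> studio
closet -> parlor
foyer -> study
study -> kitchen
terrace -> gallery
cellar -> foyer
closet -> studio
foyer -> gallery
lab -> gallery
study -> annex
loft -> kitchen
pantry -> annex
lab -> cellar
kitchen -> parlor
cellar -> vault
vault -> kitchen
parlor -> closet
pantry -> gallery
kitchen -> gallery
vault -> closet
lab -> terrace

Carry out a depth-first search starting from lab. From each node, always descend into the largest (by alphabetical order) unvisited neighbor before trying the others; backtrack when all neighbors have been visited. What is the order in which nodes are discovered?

Visit lab
lab → terrace
terrace → gallery
lab → cellar
cellar → vault
vault → kitchen
kitchen → parlor
parlor → loft
loft → studio
parlor → closet
kitchen → pantry
pantry → annex
annex → foyer
foyer → study

lab terrace gallery cellar vault kitchen parlor loft studio closet pantry annex foyer study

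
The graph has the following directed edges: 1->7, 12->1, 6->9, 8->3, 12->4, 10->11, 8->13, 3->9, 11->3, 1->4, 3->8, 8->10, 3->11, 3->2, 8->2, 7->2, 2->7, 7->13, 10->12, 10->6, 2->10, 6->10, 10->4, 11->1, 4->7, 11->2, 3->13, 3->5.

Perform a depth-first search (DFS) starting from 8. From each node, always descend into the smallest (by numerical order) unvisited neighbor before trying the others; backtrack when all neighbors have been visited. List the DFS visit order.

Visit 8
8 → 2
2 → 7
7 → 13
2 → 10
10 → 4
10 → 6
6 → 9
10 → 11
11 → 1
11 → 3
3 → 5
10 → 12

8 → 2 → 7 → 13 → 10 → 4 → 6 → 9 → 11 → 1 → 3 → 5 → 12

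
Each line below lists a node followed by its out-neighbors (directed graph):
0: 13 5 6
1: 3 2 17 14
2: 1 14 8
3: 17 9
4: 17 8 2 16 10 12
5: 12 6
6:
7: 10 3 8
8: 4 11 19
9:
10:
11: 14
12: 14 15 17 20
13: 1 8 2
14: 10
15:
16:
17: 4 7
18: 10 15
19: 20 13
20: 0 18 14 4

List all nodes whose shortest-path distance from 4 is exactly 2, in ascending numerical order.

1, 7, 11, 14, 15, 19, 20

Level 0: 4
Level 1: 2, 8, 10, 12, 16, 17
Level 2: 1, 7, 11, 14, 15, 19, 20
Level 3: 0, 3, 13, 18
Level 4: 5, 6, 9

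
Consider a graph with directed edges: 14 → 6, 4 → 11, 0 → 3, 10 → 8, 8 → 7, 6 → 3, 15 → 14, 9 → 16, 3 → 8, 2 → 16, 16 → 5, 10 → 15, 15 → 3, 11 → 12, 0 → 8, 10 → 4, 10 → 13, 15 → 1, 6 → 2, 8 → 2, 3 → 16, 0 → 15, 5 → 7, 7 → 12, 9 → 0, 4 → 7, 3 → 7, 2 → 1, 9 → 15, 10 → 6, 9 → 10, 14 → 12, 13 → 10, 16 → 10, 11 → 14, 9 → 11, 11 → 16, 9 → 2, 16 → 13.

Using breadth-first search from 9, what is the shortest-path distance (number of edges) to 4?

Level 0: 9
Level 1: 0, 2, 10, 11, 15, 16
Level 2: 1, 3, 4, 5, 6, 8, 12, 13, 14
Level 3: 7
4 first appears at level 2.

2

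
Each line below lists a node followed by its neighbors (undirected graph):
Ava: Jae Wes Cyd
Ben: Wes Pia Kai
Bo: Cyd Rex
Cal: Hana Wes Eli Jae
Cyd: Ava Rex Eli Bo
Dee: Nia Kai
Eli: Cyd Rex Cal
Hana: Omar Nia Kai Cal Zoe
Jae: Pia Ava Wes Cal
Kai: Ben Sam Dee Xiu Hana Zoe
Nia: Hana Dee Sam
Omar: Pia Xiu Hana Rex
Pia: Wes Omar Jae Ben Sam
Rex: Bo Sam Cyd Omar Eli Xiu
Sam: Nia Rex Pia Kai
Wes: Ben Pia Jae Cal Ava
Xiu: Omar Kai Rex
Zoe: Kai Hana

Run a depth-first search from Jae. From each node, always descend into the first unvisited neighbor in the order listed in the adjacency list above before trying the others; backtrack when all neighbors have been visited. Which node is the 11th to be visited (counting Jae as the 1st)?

Visit Jae
Jae → Pia
Pia → Wes
Wes → Ben
Ben → Kai
Kai → Sam
Sam → Nia
Nia → Hana
Hana → Omar
Omar → Xiu
Xiu → Rex
Rex → Bo
Bo → Cyd
Cyd → Ava
Cyd → Eli
Eli → Cal
Hana → Zoe
Nia → Dee

Visit order: Jae, Pia, Wes, Ben, Kai, Sam, Nia, Hana, Omar, Xiu, Rex, Bo, Cyd, Ava, Eli, Cal, Zoe, Dee

Rex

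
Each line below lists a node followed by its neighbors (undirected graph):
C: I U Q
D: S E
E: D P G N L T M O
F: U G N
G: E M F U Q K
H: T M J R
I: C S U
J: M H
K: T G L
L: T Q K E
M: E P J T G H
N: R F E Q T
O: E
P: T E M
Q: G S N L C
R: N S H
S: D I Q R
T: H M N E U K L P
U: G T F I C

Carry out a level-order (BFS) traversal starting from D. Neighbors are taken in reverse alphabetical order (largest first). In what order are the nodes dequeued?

Visit D; enqueue S, E → queue [S, E]
Visit S; enqueue R, Q, I → queue [E, R, Q, I]
Visit E; enqueue T, P, O, N, M, L, G → queue [R, Q, I, T, P, O, N, M, L, G]
Visit R; enqueue H → queue [Q, I, T, P, O, N, M, L, G, H]
Visit Q; enqueue C → queue [I, T, P, O, N, M, L, G, H, C]
Visit I; enqueue U → queue [T, P, O, N, M, L, G, H, C, U]
Visit T; enqueue K → queue [P, O, N, M, L, G, H, C, U, K]
Visit P → queue [O, N, M, L, G, H, C, U, K]
Visit O → queue [N, M, L, G, H, C, U, K]
Visit N; enqueue F → queue [M, L, G, H, C, U, K, F]
Visit M; enqueue J → queue [L, G, H, C, U, K, F, J]
Visit L → queue [G, H, C, U, K, F, J]
Visit G → queue [H, C, U, K, F, J]
Visit H → queue [C, U, K, F, J]
Visit C → queue [U, K, F, J]
Visit U → queue [K, F, J]
Visit K → queue [F, J]
Visit F → queue [J]
Visit J → queue []

D -> S -> E -> R -> Q -> I -> T -> P -> O -> N -> M -> L -> G -> H -> C -> U -> K -> F -> J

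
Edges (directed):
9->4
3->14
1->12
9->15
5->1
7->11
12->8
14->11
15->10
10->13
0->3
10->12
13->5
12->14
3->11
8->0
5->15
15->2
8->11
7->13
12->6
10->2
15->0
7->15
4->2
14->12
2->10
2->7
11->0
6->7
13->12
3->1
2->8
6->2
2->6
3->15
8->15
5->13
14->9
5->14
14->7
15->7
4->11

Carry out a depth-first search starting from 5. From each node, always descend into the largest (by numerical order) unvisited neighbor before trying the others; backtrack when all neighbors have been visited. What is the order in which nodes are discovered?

Visit 5
5 → 15
15 → 10
10 → 13
13 → 12
12 → 14
14 → 11
11 → 0
0 → 3
3 → 1
14 → 9
9 → 4
4 → 2
2 → 8
2 → 7
2 → 6

5, 15, 10, 13, 12, 14, 11, 0, 3, 1, 9, 4, 2, 8, 7, 6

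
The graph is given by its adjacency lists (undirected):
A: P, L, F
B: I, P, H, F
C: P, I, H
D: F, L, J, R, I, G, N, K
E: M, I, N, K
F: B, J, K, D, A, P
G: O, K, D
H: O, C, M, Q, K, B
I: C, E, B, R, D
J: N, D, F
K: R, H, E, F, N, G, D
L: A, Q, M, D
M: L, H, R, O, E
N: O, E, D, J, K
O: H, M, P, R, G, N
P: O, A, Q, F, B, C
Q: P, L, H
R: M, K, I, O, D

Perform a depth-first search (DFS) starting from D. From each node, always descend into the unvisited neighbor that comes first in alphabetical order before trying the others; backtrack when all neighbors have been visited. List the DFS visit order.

Visit D
D → F
F → A
A → L
L → M
M → E
E → I
I → B
B → H
H → C
C → P
P → O
O → G
G → K
K → N
N → J
K → R
P → Q

D F A L M E I B H C P O G K N J R Q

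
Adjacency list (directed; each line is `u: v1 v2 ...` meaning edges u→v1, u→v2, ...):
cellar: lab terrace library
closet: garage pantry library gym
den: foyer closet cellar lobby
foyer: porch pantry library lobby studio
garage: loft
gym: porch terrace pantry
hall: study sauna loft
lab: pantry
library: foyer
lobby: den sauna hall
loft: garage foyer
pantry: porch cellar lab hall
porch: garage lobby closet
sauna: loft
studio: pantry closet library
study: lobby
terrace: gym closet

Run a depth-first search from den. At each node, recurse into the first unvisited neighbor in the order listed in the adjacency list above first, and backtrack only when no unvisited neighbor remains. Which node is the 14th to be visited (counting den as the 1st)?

terrace

Visit den
den → foyer
foyer → porch
porch → garage
garage → loft
porch → lobby
lobby → sauna
lobby → hall
hall → study
porch → closet
closet → pantry
pantry → cellar
cellar → lab
cellar → terrace
terrace → gym
cellar → library
foyer → studio

Visit order: den, foyer, porch, garage, loft, lobby, sauna, hall, study, closet, pantry, cellar, lab, terrace, gym, library, studio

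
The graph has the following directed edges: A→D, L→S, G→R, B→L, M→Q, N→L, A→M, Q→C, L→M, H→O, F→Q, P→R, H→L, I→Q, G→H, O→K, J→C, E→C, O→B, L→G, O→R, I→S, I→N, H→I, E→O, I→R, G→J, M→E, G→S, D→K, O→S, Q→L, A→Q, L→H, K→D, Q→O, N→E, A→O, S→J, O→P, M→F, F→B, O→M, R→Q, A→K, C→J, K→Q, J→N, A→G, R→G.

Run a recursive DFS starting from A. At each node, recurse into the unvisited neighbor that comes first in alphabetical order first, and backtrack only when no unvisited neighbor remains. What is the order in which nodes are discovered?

Visit A
A → D
D → K
K → Q
Q → C
C → J
J → N
N → E
E → O
O → B
B → L
L → G
G → H
H → I
I → R
I → S
L → M
M → F
O → P

A D K Q C J N E O B L G H I R S M F P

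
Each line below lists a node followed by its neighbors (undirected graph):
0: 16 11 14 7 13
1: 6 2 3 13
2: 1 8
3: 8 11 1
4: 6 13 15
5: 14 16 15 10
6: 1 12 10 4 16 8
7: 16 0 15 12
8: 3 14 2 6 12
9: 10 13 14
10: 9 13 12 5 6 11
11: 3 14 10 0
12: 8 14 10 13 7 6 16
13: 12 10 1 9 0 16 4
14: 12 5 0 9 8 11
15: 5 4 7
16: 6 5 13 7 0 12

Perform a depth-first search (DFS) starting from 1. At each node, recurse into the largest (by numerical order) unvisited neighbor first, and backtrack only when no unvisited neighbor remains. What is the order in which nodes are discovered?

Visit 1
1 → 13
13 → 16
16 → 12
12 → 14
14 → 11
11 → 10
10 → 9
10 → 6
6 → 8
8 → 3
8 → 2
6 → 4
4 → 15
15 → 7
7 → 0
15 → 5

1 -> 13 -> 16 -> 12 -> 14 -> 11 -> 10 -> 9 -> 6 -> 8 -> 3 -> 2 -> 4 -> 15 -> 7 -> 0 -> 5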